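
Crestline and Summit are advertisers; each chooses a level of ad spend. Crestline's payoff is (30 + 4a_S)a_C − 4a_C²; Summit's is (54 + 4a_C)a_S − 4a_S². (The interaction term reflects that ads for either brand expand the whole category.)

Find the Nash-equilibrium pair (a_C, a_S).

9.5, 11.5

Expanding Crestline's payoff: 30a_C + 4a_Sa_C − 4a_C².
∂π/∂a_C = 30 + 4a_S − 8a_C = 0, so a_C = 3.75 + 0.5a_S.
Likewise for Summit: a_S = 6.75 + 0.5a_C.
Plugging a_S into Crestline's best response: a_C = 3.75 + 0.5(6.75 + 0.5a_C) ⇒ 0.75a_C = 7.125, so a_C = 9.5.
Then a_S = 6.75 + 0.5·9.5 = 11.5.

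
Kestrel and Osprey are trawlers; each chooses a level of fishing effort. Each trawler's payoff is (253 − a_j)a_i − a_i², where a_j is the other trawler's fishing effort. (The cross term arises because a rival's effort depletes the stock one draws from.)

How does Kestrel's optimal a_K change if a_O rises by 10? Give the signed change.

-5

Kestrel's payoff is (253 − a_O)a_K − a_K².
∂π/∂a_K = 253 − a_O − 2a_K = 0, so a_K = 126.5 − 0.5a_O.
The reaction-function slope is −0.5, so a 10-unit rise in a_O moves a_K by −0.5 × 10 = −5. Kestrel's best response falls — the actions are strategic substitutes.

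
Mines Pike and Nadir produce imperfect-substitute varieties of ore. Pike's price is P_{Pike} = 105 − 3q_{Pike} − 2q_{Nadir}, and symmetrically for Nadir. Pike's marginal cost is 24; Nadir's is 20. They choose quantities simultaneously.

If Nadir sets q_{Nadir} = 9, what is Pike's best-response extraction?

Mine Pike's profit: π = q_{Pike}(105 − 3q_{Pike} − 2q_{Nadir}) − 24q_{Pike}.
∂π/∂q_{Pike} = 81 − 6q_{Pike} − 2q_{Nadir} = 0 ⇒ q_{Pike} = 13.5 − (1/3)q_{Nadir}.
At q_{Nadir} = 9: q_{Pike} = 13.5 − (1/3)·9 = 10.5.

10.5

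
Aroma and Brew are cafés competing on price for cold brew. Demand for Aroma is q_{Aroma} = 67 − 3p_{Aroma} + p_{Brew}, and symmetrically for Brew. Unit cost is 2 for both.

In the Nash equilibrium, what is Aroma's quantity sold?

37.8

Aroma's profit: π = (p_{Aroma} − 2)(67 − 3p_{Aroma} + p_{Brew}).
∂π/∂p_{Aroma} = 73 − 6p_{Aroma} + p_{Brew} = 0 ⇒ p_{Aroma} = 73/6 + (1/6)p_{Brew}.
By symmetry p_{Brew} = p_{Aroma}; substituting into the reaction function, (5/6)p_{Aroma} = 73/6 and p_{Aroma} = 14.6.
q_{Aroma} = 67 − 3·14.6 + 14.6 = 37.8.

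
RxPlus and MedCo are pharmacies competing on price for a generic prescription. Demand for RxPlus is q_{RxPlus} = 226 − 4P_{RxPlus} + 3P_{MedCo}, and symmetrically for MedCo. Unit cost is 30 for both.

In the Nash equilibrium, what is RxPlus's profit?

6146.56

RxPlus's profit: π = (P_{RxPlus} − 30)(226 − 4P_{RxPlus} + 3P_{MedCo}).
∂π/∂P_{RxPlus} = 346 − 8P_{RxPlus} + 3P_{MedCo} = 0 ⇒ P_{RxPlus} = 43.25 + 0.375P_{MedCo}.
By symmetry P_{MedCo} = P_{RxPlus}; substituting into the reaction function, 0.625P_{RxPlus} = 43.25 and P_{RxPlus} = 69.2.
q_{RxPlus} = 226 − 4·69.2 + 3·69.2 = 156.8.
Profit = (69.2 − 30)·156.8 = 6146.56.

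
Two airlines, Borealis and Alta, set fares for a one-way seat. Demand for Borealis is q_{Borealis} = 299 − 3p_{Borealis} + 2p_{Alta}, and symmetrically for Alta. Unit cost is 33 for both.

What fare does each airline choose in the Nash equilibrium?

99.5

Borealis's profit: π = (p_{Borealis} − 33)(299 − 3p_{Borealis} + 2p_{Alta}).
∂π/∂p_{Borealis} = 398 − 6p_{Borealis} + 2p_{Alta} = 0 ⇒ p_{Borealis} = 199/3 + (1/3)p_{Alta}.
Setting p_{Borealis} = p_{Alta} in the reaction function: p_{Borealis} = 199/3 + (1/3)p_{Borealis}, so p_{Borealis} = (199/3) / (2/3) = 99.5.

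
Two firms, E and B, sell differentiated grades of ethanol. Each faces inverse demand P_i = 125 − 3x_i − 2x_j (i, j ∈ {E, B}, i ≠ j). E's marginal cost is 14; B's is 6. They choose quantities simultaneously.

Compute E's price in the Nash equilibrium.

Firm E's profit: π = x_E(125 − 3x_E − 2x_B) − 14x_E.
∂π/∂x_E = 111 − 6x_E − 2x_B = 0 ⇒ x_E = 18.5 − (1/3)x_B.
Similarly x_B = 119/6 − (1/3)x_E.
Plugging x_B into E's best response: x_E = 18.5 − (1/3)(119/6 − (1/3)x_E) ⇒ (8/9)x_E = 107/9, so x_E = 13.375.
Then x_B = 119/6 − (1/3)·13.375 = 15.375.
P_E = 125 − 3·13.375 − 2·15.375 = 54.125.

54.125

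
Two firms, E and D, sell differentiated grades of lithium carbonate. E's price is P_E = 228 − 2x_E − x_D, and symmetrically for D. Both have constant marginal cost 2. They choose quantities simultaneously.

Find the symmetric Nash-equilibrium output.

Firm E's profit: π = x_E(228 − 2x_E − x_D) − 2x_E.
∂π/∂x_E = 226 − 4x_E − x_D = 0 ⇒ x_E = 56.5 − 0.25x_D.
By symmetry x_D = x_E; substituting into the reaction function, 1.25x_E = 56.5 and x_E = 45.2.

45.2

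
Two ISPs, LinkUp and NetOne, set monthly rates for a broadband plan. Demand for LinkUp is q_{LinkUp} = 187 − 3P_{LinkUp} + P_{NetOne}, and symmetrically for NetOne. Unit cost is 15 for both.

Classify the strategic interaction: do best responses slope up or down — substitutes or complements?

LinkUp's profit: π = (P_{LinkUp} − 15)(187 − 3P_{LinkUp} + P_{NetOne}).
∂π/∂P_{LinkUp} = 232 − 6P_{LinkUp} + P_{NetOne} = 0 ⇒ P_{LinkUp} = 116/3 + (1/6)P_{NetOne}.
The best-response slope dP_{LinkUp}/dP_{NetOne} = 1/6 > 0: the reaction function is upward-sloping, so the choices are strategic complements.

strategic complements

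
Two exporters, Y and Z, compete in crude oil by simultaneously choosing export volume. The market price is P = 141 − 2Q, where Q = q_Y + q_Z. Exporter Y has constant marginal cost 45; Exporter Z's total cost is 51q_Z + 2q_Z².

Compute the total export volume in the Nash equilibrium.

27

Exporter Y's profit: π = q_Y(141 − 2(q_Y + q_Z)) − 45q_Y.
∂π/∂q_Y = 96 − 4q_Y − 2q_Z = 0, so q_Y = 24 − 0.5q_Z.
For Z: ∂π/∂q_Z = 90 − 8q_Z − 2q_Y = 0 ⇒ q_Z = 11.25 − 0.25q_Y.
Solving the two reaction functions simultaneously: (1 − (−0.5)(−0.25))q_Y = 24 − 0.5·11.25, so 0.875q_Y = 18.375 and q_Y = 21.
Then q_Z = 11.25 − 0.25·21 = 6.
Total export volume: 21 + 6 = 27.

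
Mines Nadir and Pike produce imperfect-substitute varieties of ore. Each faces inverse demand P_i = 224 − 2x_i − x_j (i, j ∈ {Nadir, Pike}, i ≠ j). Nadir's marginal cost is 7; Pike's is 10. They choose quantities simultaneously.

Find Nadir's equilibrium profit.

Mine Nadir's profit: π = x_{Nadir}(224 − 2x_{Nadir} − x_{Pike}) − 7x_{Nadir}.
∂π/∂x_{Nadir} = 217 − 4x_{Nadir} − x_{Pike} = 0 ⇒ x_{Nadir} = 54.25 − 0.25x_{Pike}.
Similarly x_{Pike} = 53.5 − 0.25x_{Nadir}.
Solving the two reaction functions simultaneously: (1 − (−0.25)(−0.25))x_{Nadir} = 54.25 − 0.25·53.5, so 0.9375x_{Nadir} = 40.875 and x_{Nadir} = 43.6.
Then x_{Pike} = 53.5 − 0.25·43.6 = 42.6.
P_{Nadir} = 224 − 2·43.6 − 42.6 = 94.2.
Profit = (94.2 − 7)·43.6 = 3801.92.

3801.92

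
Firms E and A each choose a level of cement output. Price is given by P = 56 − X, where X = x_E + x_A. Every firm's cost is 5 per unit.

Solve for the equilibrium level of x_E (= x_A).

Firm E's profit: π = x_E(56 − (x_E + x_A)) − 5x_E.
∂π/∂x_E = 51 − 2x_E − x_A = 0, so x_E = 25.5 − 0.5x_A.
The game is symmetric, so in equilibrium x_A = x_E: the reaction function gives 1.5x_E = 25.5, hence x_E = 17.

17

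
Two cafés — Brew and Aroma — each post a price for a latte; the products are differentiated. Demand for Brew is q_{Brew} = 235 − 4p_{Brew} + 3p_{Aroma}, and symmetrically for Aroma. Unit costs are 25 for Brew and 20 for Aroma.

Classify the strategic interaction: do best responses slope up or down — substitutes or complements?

strategic complements

Brew's profit: π = (p_{Brew} − 25)(235 − 4p_{Brew} + 3p_{Aroma}).
∂π/∂p_{Brew} = 335 − 8p_{Brew} + 3p_{Aroma} = 0 ⇒ p_{Brew} = 41.875 + 0.375p_{Aroma}.
The best-response slope dp_{Brew}/dp_{Aroma} = 0.375 > 0: the reaction function is upward-sloping, so the choices are strategic complements.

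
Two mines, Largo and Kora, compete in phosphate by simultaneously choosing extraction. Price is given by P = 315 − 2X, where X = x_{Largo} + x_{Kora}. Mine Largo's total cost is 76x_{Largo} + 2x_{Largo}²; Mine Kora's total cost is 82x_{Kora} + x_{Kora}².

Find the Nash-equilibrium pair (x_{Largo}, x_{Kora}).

Mine Largo's profit: π = x_{Largo}(315 − 2(x_{Largo} + x_{Kora})) − 76x_{Largo} − 2x_{Largo}².
∂π/∂x_{Largo} = 239 − 8x_{Largo} − 2x_{Kora} = 0, so x_{Largo} = 29.875 − 0.25x_{Kora}.
For Kora: ∂π/∂x_{Kora} = 233 − 6x_{Kora} − 2x_{Largo} = 0 ⇒ x_{Kora} = 233/6 − (1/3)x_{Largo}.
Solving the two reaction functions simultaneously: (1 − (−0.25)(−1/3))x_{Largo} = 29.875 − 0.25·(233/6), so (11/12)x_{Largo} = 121/6 and x_{Largo} = 22.
Then x_{Kora} = 233/6 − (1/3)·22 = 31.5.

22, 31.5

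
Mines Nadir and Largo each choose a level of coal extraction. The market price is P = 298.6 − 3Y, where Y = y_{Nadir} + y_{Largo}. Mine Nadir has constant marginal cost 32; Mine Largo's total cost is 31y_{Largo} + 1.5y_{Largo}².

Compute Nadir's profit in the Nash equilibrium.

3776.4912

Mine Nadir's profit: π = y_{Nadir}(298.6 − 3(y_{Nadir} + y_{Largo})) − 32y_{Nadir}.
∂π/∂y_{Nadir} = 266.6 − 6y_{Nadir} − 3y_{Largo} = 0, so y_{Nadir} = 1333/30 − 0.5y_{Largo}.
For Largo: ∂π/∂y_{Largo} = 267.6 − 9y_{Largo} − 3y_{Nadir} = 0 ⇒ y_{Largo} = 446/15 − (1/3)y_{Nadir}.
Substituting the second reaction function into the first: y_{Nadir} = 1333/30 − 0.5(446/15 − (1/3)y_{Nadir}), which gives (5/6)y_{Nadir} = 887/30 ⇒ y_{Nadir} = 35.48.
Then y_{Largo} = 446/15 − (1/3)·35.48 = 1343/75.
Price P = 298.6 − 3·(4004/75) = 138.44.
Nadir's profit: (138.44 − 32)·35.48 = 3776.4912.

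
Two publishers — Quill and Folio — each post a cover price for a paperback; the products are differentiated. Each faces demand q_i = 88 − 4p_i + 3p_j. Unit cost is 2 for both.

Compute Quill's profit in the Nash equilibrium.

Quill's profit: π = (p_{Quill} − 2)(88 − 4p_{Quill} + 3p_{Folio}).
∂π/∂p_{Quill} = 96 − 8p_{Quill} + 3p_{Folio} = 0 ⇒ p_{Quill} = 12 + 0.375p_{Folio}.
By symmetry p_{Folio} = p_{Quill}; substituting into the reaction function, 0.625p_{Quill} = 12 and p_{Quill} = 19.2.
q_{Quill} = 88 − 4·19.2 + 3·19.2 = 68.8.
Profit = (19.2 − 2)·68.8 = 1183.36.

1183.36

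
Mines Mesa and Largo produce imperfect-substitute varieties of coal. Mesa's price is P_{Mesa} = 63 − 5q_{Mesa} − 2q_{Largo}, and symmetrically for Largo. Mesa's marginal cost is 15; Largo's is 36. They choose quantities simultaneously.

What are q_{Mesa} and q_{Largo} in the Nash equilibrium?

4.4375, 1.8125

Mine Mesa's profit: π = q_{Mesa}(63 − 5q_{Mesa} − 2q_{Largo}) − 15q_{Mesa}.
∂π/∂q_{Mesa} = 48 − 10q_{Mesa} − 2q_{Largo} = 0 ⇒ q_{Mesa} = 4.8 − 0.2q_{Largo}.
Similarly q_{Largo} = 2.7 − 0.2q_{Mesa}.
Solving the two reaction functions simultaneously: (1 − (−0.2)(−0.2))q_{Mesa} = 4.8 − 0.2·2.7, so 0.96q_{Mesa} = 4.26 and q_{Mesa} = 4.4375.
Then q_{Largo} = 2.7 − 0.2·4.4375 = 1.8125.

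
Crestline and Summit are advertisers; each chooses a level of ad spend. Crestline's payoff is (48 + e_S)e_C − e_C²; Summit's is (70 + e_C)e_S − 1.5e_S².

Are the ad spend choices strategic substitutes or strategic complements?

Expanding Crestline's payoff: 48e_C + e_Se_C − e_C².
∂π/∂e_C = 48 + e_S − 2e_C = 0, so e_C = 24 + 0.5e_S.
The best-response slope de_C/de_S = 0.5 > 0: the reaction function is upward-sloping, so the choices are strategic complements.

strategic complements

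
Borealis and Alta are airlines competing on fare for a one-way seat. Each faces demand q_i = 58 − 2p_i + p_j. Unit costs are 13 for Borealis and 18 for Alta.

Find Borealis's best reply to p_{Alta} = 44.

Borealis's profit: π = (p_{Borealis} − 13)(58 − 2p_{Borealis} + p_{Alta}).
∂π/∂p_{Borealis} = 84 − 4p_{Borealis} + p_{Alta} = 0 ⇒ p_{Borealis} = 21 + 0.25p_{Alta}.
At p_{Alta} = 44: p_{Borealis} = 21 + 0.25·44 = 32.

32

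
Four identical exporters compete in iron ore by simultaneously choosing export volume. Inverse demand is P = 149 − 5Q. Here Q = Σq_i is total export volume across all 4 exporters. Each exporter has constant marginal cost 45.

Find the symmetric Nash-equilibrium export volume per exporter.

4.16

A representative exporter's profit is π_i = q_i(149 − 5Q) − 45q_i, with Q = q_i + Σ_{j≠i} q_j.
First-order condition: 104 − 10q_i − 5Σ_{j≠i} q_j = 0.
Imposing symmetry (q_j = q for all j) turns Σ_{j≠i} q_j into 3q, so 104 = 25q and q = 4.16.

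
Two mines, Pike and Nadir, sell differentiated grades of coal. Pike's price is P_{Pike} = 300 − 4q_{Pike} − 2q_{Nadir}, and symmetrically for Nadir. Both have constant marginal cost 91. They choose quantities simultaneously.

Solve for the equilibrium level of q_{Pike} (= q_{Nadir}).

20.9

Mine Pike's profit: π = q_{Pike}(300 − 4q_{Pike} − 2q_{Nadir}) − 91q_{Pike}.
∂π/∂q_{Pike} = 209 − 8q_{Pike} − 2q_{Nadir} = 0 ⇒ q_{Pike} = 26.125 − 0.25q_{Nadir}.
By symmetry q_{Nadir} = q_{Pike}; substituting into the reaction function, 1.25q_{Pike} = 26.125 and q_{Pike} = 20.9.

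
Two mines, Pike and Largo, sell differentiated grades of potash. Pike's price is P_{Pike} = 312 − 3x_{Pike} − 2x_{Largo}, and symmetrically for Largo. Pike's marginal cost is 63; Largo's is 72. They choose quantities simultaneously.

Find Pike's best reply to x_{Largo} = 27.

32.5

Mine Pike's profit: π = x_{Pike}(312 − 3x_{Pike} − 2x_{Largo}) − 63x_{Pike}.
∂π/∂x_{Pike} = 249 − 6x_{Pike} − 2x_{Largo} = 0 ⇒ x_{Pike} = 41.5 − (1/3)x_{Largo}.
At x_{Largo} = 27: x_{Pike} = 41.5 − (1/3)·27 = 32.5.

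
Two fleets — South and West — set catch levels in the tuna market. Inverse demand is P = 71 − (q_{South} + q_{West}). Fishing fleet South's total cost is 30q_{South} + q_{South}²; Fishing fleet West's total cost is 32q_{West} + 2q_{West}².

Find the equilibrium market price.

Fishing fleet South's profit: π = q_{South}(71 − (q_{South} + q_{West})) − 30q_{South} − q_{South}².
∂π/∂q_{South} = 41 − 4q_{South} − q_{West} = 0, so q_{South} = 10.25 − 0.25q_{West}.
For West: ∂π/∂q_{West} = 39 − 6q_{West} − q_{South} = 0 ⇒ q_{West} = 6.5 − (1/6)q_{South}.
Plugging q_{West} into South's best response: q_{South} = 10.25 − 0.25(6.5 − (1/6)q_{South}) ⇒ (23/24)q_{South} = 8.625, so q_{South} = 9.
Then q_{West} = 6.5 − (1/6)·9 = 5.
Equilibrium price: P = 71 − 14 = 57.

57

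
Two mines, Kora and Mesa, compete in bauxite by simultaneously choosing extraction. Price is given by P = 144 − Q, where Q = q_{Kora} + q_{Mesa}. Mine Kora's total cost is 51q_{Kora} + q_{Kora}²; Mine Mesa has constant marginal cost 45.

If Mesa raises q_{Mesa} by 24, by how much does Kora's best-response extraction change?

-6

Mine Kora's profit: π = q_{Kora}(144 − (q_{Kora} + q_{Mesa})) − 51q_{Kora} − q_{Kora}².
∂π/∂q_{Kora} = 93 − 4q_{Kora} − q_{Mesa} = 0, so q_{Kora} = 23.25 − 0.25q_{Mesa}.
The reaction-function slope is −0.25, so a 24-unit rise in q_{Mesa} moves q_{Kora} by −0.25 × 24 = −6. Kora's best response falls — the actions are strategic substitutes.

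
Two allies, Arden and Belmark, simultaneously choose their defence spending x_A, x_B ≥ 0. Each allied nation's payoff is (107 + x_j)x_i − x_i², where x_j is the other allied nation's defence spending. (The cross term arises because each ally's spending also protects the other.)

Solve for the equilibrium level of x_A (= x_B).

Arden's payoff is (107 + x_B)x_A − x_A².
∂π/∂x_A = 107 + x_B − 2x_A = 0, so x_A = 53.5 + 0.5x_B.
By symmetry x_B = x_A; substituting into the reaction function, 0.5x_A = 53.5 and x_A = 107.

107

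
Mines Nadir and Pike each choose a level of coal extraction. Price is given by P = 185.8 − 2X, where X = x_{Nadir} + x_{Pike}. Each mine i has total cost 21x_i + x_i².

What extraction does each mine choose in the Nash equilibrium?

20.6

Mine Nadir's profit: π = x_{Nadir}(185.8 − 2(x_{Nadir} + x_{Pike})) − 21x_{Nadir} − x_{Nadir}².
∂π/∂x_{Nadir} = 164.8 − 6x_{Nadir} − 2x_{Pike} = 0, so x_{Nadir} = 412/15 − (1/3)x_{Pike}.
By symmetry x_{Pike} = x_{Nadir}; substituting into the reaction function, (4/3)x_{Nadir} = 412/15 and x_{Nadir} = 20.6.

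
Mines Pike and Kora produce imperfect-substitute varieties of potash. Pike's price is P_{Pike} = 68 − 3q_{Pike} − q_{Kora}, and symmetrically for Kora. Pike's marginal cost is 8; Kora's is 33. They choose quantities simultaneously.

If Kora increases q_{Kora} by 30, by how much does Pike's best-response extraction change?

-5

Mine Pike's profit: π = q_{Pike}(68 − 3q_{Pike} − q_{Kora}) − 8q_{Pike}.
∂π/∂q_{Pike} = 60 − 6q_{Pike} − q_{Kora} = 0 ⇒ q_{Pike} = 10 − (1/6)q_{Kora}.
The reaction-function slope is −1/6, so a 30-unit rise in q_{Kora} moves q_{Pike} by −1/6 × 30 = −5. Pike's best response falls — the actions are strategic substitutes.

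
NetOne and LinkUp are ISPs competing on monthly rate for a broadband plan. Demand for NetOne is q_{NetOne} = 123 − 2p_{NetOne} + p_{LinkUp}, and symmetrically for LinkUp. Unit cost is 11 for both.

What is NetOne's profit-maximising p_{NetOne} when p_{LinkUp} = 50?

NetOne's profit: π = (p_{NetOne} − 11)(123 − 2p_{NetOne} + p_{LinkUp}).
∂π/∂p_{NetOne} = 145 − 4p_{NetOne} + p_{LinkUp} = 0 ⇒ p_{NetOne} = 36.25 + 0.25p_{LinkUp}.
At p_{LinkUp} = 50: p_{NetOne} = 36.25 + 0.25·50 = 48.75.

48.75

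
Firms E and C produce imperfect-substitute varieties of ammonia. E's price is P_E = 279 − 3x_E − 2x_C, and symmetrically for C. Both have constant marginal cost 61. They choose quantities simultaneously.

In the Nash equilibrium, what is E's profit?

2227.6875

Firm E's profit: π = x_E(279 − 3x_E − 2x_C) − 61x_E.
∂π/∂x_E = 218 − 6x_E − 2x_C = 0 ⇒ x_E = 109/3 − (1/3)x_C.
The game is symmetric, so in equilibrium x_C = x_E: the reaction function gives (4/3)x_E = 109/3, hence x_E = 27.25.
P_E = 279 − 3·27.25 − 2·27.25 = 142.75.
Profit = (142.75 − 61)·27.25 = 2227.6875.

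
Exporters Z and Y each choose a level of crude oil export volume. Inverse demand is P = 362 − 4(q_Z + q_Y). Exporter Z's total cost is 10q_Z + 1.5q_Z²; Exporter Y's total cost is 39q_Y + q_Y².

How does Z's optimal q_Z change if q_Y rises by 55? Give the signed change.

-20

Exporter Z's profit: π = q_Z(362 − 4(q_Z + q_Y)) − 10q_Z − 1.5q_Z².
∂π/∂q_Z = 352 − 11q_Z − 4q_Y = 0, so q_Z = 32 − (4/11)q_Y.
The reaction-function slope is −4/11, so a 55-unit rise in q_Y moves q_Z by −4/11 × 55 = −20. Z's best response falls — the actions are strategic substitutes.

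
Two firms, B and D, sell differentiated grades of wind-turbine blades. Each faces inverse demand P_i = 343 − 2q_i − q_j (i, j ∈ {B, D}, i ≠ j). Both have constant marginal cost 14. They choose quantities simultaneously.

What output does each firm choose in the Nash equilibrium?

Firm B's profit: π = q_B(343 − 2q_B − q_D) − 14q_B.
∂π/∂q_B = 329 − 4q_B − q_D = 0 ⇒ q_B = 82.25 − 0.25q_D.
By symmetry q_D = q_B; substituting into the reaction function, 1.25q_B = 82.25 and q_B = 65.8.

65.8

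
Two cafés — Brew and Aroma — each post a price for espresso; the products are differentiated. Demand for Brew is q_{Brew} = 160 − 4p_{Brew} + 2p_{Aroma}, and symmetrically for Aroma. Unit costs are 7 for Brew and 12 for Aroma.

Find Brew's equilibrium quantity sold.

Brew's profit: π = (p_{Brew} − 7)(160 − 4p_{Brew} + 2p_{Aroma}).
∂π/∂p_{Brew} = 188 − 8p_{Brew} + 2p_{Aroma} = 0 ⇒ p_{Brew} = 23.5 + 0.25p_{Aroma}.
Similarly p_{Aroma} = 26 + 0.25p_{Brew}.
Substituting the second reaction function into the first: p_{Brew} = 23.5 + 0.25(26 + 0.25p_{Brew}), which gives 0.9375p_{Brew} = 30 ⇒ p_{Brew} = 32.
Then p_{Aroma} = 26 + 0.25·32 = 34.
q_{Brew} = 160 − 4·32 + 2·34 = 100.

100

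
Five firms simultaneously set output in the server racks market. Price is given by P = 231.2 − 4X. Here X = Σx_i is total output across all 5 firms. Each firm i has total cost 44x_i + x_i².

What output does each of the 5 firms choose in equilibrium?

A representative firm's profit is π_i = x_i(231.2 − 4X) − 44x_i − x_i², with X = x_i + Σ_{j≠i} x_j.
First-order condition: 187.2 − 10x_i − 4Σ_{j≠i} x_j = 0.
In a symmetric equilibrium every firm chooses the same x, so Σ_{j≠i} x_j = 4x. The condition becomes 187.2 − 26x = 0, giving x = 187.2/26 = 7.2.

7.2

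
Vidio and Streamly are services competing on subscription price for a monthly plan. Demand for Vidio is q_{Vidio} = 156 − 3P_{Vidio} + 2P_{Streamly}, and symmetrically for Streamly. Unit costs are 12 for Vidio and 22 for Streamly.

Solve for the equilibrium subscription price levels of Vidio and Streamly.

Vidio's profit: π = (P_{Vidio} − 12)(156 − 3P_{Vidio} + 2P_{Streamly}).
∂π/∂P_{Vidio} = 192 − 6P_{Vidio} + 2P_{Streamly} = 0 ⇒ P_{Vidio} = 32 + (1/3)P_{Streamly}.
Similarly P_{Streamly} = 37 + (1/3)P_{Vidio}.
Substituting the second reaction function into the first: P_{Vidio} = 32 + (1/3)(37 + (1/3)P_{Vidio}), which gives (8/9)P_{Vidio} = 133/3 ⇒ P_{Vidio} = 49.875.
Then P_{Streamly} = 37 + (1/3)·49.875 = 53.625.

49.875, 53.625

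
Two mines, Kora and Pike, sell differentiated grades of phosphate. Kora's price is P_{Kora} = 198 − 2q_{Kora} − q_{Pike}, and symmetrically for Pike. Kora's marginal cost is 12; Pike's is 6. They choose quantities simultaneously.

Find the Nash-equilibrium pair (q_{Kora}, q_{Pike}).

Mine Kora's profit: π = q_{Kora}(198 − 2q_{Kora} − q_{Pike}) − 12q_{Kora}.
∂π/∂q_{Kora} = 186 − 4q_{Kora} − q_{Pike} = 0 ⇒ q_{Kora} = 46.5 − 0.25q_{Pike}.
Similarly q_{Pike} = 48 − 0.25q_{Kora}.
Plugging q_{Pike} into Kora's best response: q_{Kora} = 46.5 − 0.25(48 − 0.25q_{Kora}) ⇒ 0.9375q_{Kora} = 34.5, so q_{Kora} = 36.8.
Then q_{Pike} = 48 − 0.25·36.8 = 38.8.

36.8, 38.8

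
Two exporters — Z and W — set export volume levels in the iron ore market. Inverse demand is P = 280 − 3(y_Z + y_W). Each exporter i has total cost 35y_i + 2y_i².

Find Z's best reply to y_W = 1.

24.2

Exporter Z's profit: π = y_Z(280 − 3(y_Z + y_W)) − 35y_Z − 2y_Z².
∂π/∂y_Z = 245 − 10y_Z − 3y_W = 0, so y_Z = 24.5 − 0.3y_W.
At y_W = 1: y_Z = 24.5 − 0.3·1 = 24.2.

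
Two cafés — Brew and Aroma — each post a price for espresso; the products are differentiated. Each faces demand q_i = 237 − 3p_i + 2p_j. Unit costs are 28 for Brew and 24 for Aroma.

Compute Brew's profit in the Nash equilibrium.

Brew's profit: π = (p_{Brew} − 28)(237 − 3p_{Brew} + 2p_{Aroma}).
∂π/∂p_{Brew} = 321 − 6p_{Brew} + 2p_{Aroma} = 0 ⇒ p_{Brew} = 53.5 + (1/3)p_{Aroma}.
Similarly p_{Aroma} = 51.5 + (1/3)p_{Brew}.
Solving the two reaction functions simultaneously: (1 − (1/3)(1/3))p_{Brew} = 53.5 + (1/3)·51.5, so (8/9)p_{Brew} = 212/3 and p_{Brew} = 79.5.
Then p_{Aroma} = 51.5 + (1/3)·79.5 = 78.
q_{Brew} = 237 − 3·79.5 + 2·78 = 154.5.
Profit = (79.5 − 28)·154.5 = 7956.75.

7956.75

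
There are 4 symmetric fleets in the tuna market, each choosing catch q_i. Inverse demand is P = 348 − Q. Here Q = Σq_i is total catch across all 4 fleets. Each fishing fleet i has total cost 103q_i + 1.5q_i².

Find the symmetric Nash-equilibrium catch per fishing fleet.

30.625

A representative fishing fleet's profit is π_i = q_i(348 − Q) − 103q_i − 1.5q_i², with Q = q_i + Σ_{j≠i} q_j.
First-order condition: 245 − 5q_i − Σ_{j≠i} q_j = 0.
Imposing symmetry (q_j = q for all j) turns Σ_{j≠i} q_j into 3q, so 245 = 8q and q = 30.625.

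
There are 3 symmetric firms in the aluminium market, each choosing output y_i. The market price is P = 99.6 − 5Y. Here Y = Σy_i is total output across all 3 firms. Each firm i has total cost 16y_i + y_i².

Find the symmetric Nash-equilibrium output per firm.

A representative firm's profit is π_i = y_i(99.6 − 5Y) − 16y_i − y_i², with Y = y_i + Σ_{j≠i} y_j.
First-order condition: 83.6 − 12y_i − 5Σ_{j≠i} y_j = 0.
In a symmetric equilibrium every firm chooses the same y, so Σ_{j≠i} y_j = 2y. The condition becomes 83.6 − 22y = 0, giving y = 83.6/22 = 3.8.

3.8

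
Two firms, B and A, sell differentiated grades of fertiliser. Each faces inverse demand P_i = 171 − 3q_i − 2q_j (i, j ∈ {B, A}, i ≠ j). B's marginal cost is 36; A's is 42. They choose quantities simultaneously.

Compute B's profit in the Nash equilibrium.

892.6875

Firm B's profit: π = q_B(171 − 3q_B − 2q_A) − 36q_B.
∂π/∂q_B = 135 − 6q_B − 2q_A = 0 ⇒ q_B = 22.5 − (1/3)q_A.
Similarly q_A = 21.5 − (1/3)q_B.
Plugging q_A into B's best response: q_B = 22.5 − (1/3)(21.5 − (1/3)q_B) ⇒ (8/9)q_B = 46/3, so q_B = 17.25.
Then q_A = 21.5 − (1/3)·17.25 = 15.75.
P_B = 171 − 3·17.25 − 2·15.75 = 87.75.
Profit = (87.75 − 36)·17.25 = 892.6875.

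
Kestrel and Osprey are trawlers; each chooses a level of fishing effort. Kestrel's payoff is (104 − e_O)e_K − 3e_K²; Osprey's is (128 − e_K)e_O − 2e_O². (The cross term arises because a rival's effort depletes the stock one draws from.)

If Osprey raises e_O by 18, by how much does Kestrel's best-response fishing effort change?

-3

Expanding Kestrel's payoff: 104e_K − e_Oe_K − 3e_K².
∂π/∂e_K = 104 − e_O − 6e_K = 0, so e_K = 52/3 − (1/6)e_O.
The reaction-function slope is −1/6, so an 18-unit rise in e_O moves e_K by −1/6 × 18 = −3. Kestrel's best response falls — the actions are strategic substitutes.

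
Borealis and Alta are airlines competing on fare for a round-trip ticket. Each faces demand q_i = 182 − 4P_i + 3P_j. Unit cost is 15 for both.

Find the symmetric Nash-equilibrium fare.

Borealis's profit: π = (P_{Borealis} − 15)(182 − 4P_{Borealis} + 3P_{Alta}).
∂π/∂P_{Borealis} = 242 − 8P_{Borealis} + 3P_{Alta} = 0 ⇒ P_{Borealis} = 30.25 + 0.375P_{Alta}.
Setting P_{Borealis} = P_{Alta} in the reaction function: P_{Borealis} = 30.25 + 0.375P_{Borealis}, so P_{Borealis} = 30.25 / 0.625 = 48.4.

48.4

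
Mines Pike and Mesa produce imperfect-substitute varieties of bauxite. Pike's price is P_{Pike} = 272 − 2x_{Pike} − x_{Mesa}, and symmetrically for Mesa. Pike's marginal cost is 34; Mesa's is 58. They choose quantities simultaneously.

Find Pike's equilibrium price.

Mine Pike's profit: π = x_{Pike}(272 − 2x_{Pike} − x_{Mesa}) − 34x_{Pike}.
∂π/∂x_{Pike} = 238 − 4x_{Pike} − x_{Mesa} = 0 ⇒ x_{Pike} = 59.5 − 0.25x_{Mesa}.
Similarly x_{Mesa} = 53.5 − 0.25x_{Pike}.
Substituting the second reaction function into the first: x_{Pike} = 59.5 − 0.25(53.5 − 0.25x_{Pike}), which gives 0.9375x_{Pike} = 46.125 ⇒ x_{Pike} = 49.2.
Then x_{Mesa} = 53.5 − 0.25·49.2 = 41.2.
P_{Pike} = 272 − 2·49.2 − 41.2 = 132.4.

132.4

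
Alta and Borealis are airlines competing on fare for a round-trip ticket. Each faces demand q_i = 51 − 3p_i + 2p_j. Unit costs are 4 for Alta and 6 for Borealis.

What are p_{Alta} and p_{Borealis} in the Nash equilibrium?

Alta's profit: π = (p_{Alta} − 4)(51 − 3p_{Alta} + 2p_{Borealis}).
∂π/∂p_{Alta} = 63 − 6p_{Alta} + 2p_{Borealis} = 0 ⇒ p_{Alta} = 10.5 + (1/3)p_{Borealis}.
Similarly p_{Borealis} = 11.5 + (1/3)p_{Alta}.
Solving the two reaction functions simultaneously: (1 − (1/3)(1/3))p_{Alta} = 10.5 + (1/3)·11.5, so (8/9)p_{Alta} = 43/3 and p_{Alta} = 16.125.
Then p_{Borealis} = 11.5 + (1/3)·16.125 = 16.875.

16.125, 16.875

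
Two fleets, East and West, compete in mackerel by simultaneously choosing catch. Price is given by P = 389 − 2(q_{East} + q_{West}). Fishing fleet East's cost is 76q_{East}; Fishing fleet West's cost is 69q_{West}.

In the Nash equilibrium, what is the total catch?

105.5

Fishing fleet East's profit: π = q_{East}(389 − 2(q_{East} + q_{West})) − 76q_{East}.
∂π/∂q_{East} = 313 − 4q_{East} − 2q_{West} = 0, so q_{East} = 78.25 − 0.5q_{West}.
By the same steps for West: q_{West} = 80 − 0.5q_{East}.
Solving the two reaction functions simultaneously: (1 − (−0.5)(−0.5))q_{East} = 78.25 − 0.5·80, so 0.75q_{East} = 38.25 and q_{East} = 51.
Then q_{West} = 80 − 0.5·51 = 54.5.
Total catch: 51 + 54.5 = 105.5.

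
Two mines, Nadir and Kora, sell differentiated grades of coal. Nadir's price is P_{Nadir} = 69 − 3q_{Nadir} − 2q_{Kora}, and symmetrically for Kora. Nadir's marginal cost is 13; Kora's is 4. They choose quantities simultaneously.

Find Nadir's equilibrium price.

Mine Nadir's profit: π = q_{Nadir}(69 − 3q_{Nadir} − 2q_{Kora}) − 13q_{Nadir}.
∂π/∂q_{Nadir} = 56 − 6q_{Nadir} − 2q_{Kora} = 0 ⇒ q_{Nadir} = 28/3 − (1/3)q_{Kora}.
Similarly q_{Kora} = 65/6 − (1/3)q_{Nadir}.
Solving the two reaction functions simultaneously: (1 − (−1/3)(−1/3))q_{Nadir} = 28/3 − (1/3)·(65/6), so (8/9)q_{Nadir} = 103/18 and q_{Nadir} = 6.4375.
Then q_{Kora} = 65/6 − (1/3)·6.4375 = 8.6875.
P_{Nadir} = 69 − 3·6.4375 − 2·8.6875 = 32.3125.

32.3125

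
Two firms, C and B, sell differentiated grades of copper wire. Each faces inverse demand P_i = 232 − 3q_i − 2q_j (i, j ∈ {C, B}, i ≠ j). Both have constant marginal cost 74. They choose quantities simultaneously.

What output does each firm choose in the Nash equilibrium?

19.75

Firm C's profit: π = q_C(232 − 3q_C − 2q_B) − 74q_C.
∂π/∂q_C = 158 − 6q_C − 2q_B = 0 ⇒ q_C = 79/3 − (1/3)q_B.
The game is symmetric, so in equilibrium q_B = q_C: the reaction function gives (4/3)q_C = 79/3, hence q_C = 19.75.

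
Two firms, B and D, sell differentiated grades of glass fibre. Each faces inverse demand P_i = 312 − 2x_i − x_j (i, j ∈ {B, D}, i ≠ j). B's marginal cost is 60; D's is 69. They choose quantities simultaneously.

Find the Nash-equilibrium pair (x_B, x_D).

51, 48

Firm B's profit: π = x_B(312 − 2x_B − x_D) − 60x_B.
∂π/∂x_B = 252 − 4x_B − x_D = 0 ⇒ x_B = 63 − 0.25x_D.
Similarly x_D = 60.75 − 0.25x_B.
Plugging x_D into B's best response: x_B = 63 − 0.25(60.75 − 0.25x_B) ⇒ 0.9375x_B = 47.8125, so x_B = 51.
Then x_D = 60.75 − 0.25·51 = 48.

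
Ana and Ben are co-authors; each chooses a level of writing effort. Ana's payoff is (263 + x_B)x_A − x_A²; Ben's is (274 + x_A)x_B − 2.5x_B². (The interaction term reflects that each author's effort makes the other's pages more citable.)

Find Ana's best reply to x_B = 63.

Expanding Ana's payoff: 263x_A + x_Bx_A − x_A².
∂π/∂x_A = 263 + x_B − 2x_A = 0, so x_A = 131.5 + 0.5x_B.
At x_B = 63: x_A = 131.5 + 0.5·63 = 163.

163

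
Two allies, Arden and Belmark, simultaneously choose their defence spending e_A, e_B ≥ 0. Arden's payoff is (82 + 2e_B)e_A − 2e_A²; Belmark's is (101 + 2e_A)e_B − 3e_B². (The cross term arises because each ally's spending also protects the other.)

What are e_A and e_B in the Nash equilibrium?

Expanding Arden's payoff: 82e_A + 2e_Be_A − 2e_A².
∂π/∂e_A = 82 + 2e_B − 4e_A = 0, so e_A = 20.5 + 0.5e_B.
Likewise for Belmark: e_B = 101/6 + (1/3)e_A.
Plugging e_B into Arden's best response: e_A = 20.5 + 0.5(101/6 + (1/3)e_A) ⇒ (5/6)e_A = 347/12, so e_A = 34.7.
Then e_B = 101/6 + (1/3)·34.7 = 28.4.

34.7, 28.4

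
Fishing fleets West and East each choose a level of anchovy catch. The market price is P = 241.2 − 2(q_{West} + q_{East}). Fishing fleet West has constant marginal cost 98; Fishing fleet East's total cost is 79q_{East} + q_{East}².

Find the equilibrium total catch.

Fishing fleet West's profit: π = q_{West}(241.2 − 2(q_{West} + q_{East})) − 98q_{West}.
∂π/∂q_{West} = 143.2 − 4q_{West} − 2q_{East} = 0, so q_{West} = 35.8 − 0.5q_{East}.
For East: ∂π/∂q_{East} = 162.2 − 6q_{East} − 2q_{West} = 0 ⇒ q_{East} = 811/30 − (1/3)q_{West}.
Plugging q_{East} into West's best response: q_{West} = 35.8 − 0.5(811/30 − (1/3)q_{West}) ⇒ (5/6)q_{West} = 1337/60, so q_{West} = 26.74.
Then q_{East} = 811/30 − (1/3)·26.74 = 18.12.
Total catch: 26.74 + 18.12 = 44.86.

44.86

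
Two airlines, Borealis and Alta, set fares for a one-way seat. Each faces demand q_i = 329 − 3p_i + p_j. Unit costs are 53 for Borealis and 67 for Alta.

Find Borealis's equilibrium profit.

6292.92

Borealis's profit: π = (p_{Borealis} − 53)(329 − 3p_{Borealis} + p_{Alta}).
∂π/∂p_{Borealis} = 488 − 6p_{Borealis} + p_{Alta} = 0 ⇒ p_{Borealis} = 244/3 + (1/6)p_{Alta}.
Similarly p_{Alta} = 265/3 + (1/6)p_{Borealis}.
Substituting the second reaction function into the first: p_{Borealis} = 244/3 + (1/6)(265/3 + (1/6)p_{Borealis}), which gives (35/36)p_{Borealis} = 1729/18 ⇒ p_{Borealis} = 98.8.
Then p_{Alta} = 265/3 + (1/6)·98.8 = 104.8.
q_{Borealis} = 329 − 3·98.8 + 104.8 = 137.4.
Profit = (98.8 − 53)·137.4 = 6292.92.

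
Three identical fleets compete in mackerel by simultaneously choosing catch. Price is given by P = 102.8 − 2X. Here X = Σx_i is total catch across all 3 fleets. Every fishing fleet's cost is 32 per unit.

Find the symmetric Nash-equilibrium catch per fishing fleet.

A representative fishing fleet's profit is π_i = x_i(102.8 − 2X) − 32x_i, with X = x_i + Σ_{j≠i} x_j.
First-order condition: 70.8 − 4x_i − 2Σ_{j≠i} x_j = 0.
With identical fishing fleets, set every x_j = x: then 70.8 − 4x − 4x = 0, i.e. x = 70.8/8 = 8.85.

8.85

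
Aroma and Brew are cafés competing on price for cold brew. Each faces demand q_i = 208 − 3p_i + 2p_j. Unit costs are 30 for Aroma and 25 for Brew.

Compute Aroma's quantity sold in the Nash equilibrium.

130.6875

Aroma's profit: π = (p_{Aroma} − 30)(208 − 3p_{Aroma} + 2p_{Brew}).
∂π/∂p_{Aroma} = 298 − 6p_{Aroma} + 2p_{Brew} = 0 ⇒ p_{Aroma} = 149/3 + (1/3)p_{Brew}.
Similarly p_{Brew} = 283/6 + (1/3)p_{Aroma}.
Solving the two reaction functions simultaneously: (1 − (1/3)(1/3))p_{Aroma} = 149/3 + (1/3)·(283/6), so (8/9)p_{Aroma} = 1177/18 and p_{Aroma} = 73.5625.
Then p_{Brew} = 283/6 + (1/3)·73.5625 = 71.6875.
q_{Aroma} = 208 − 3·73.5625 + 2·71.6875 = 130.6875.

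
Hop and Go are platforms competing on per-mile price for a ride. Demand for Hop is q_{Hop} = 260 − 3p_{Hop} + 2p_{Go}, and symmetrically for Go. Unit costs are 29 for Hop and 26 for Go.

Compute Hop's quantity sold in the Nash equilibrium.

171.5625

Hop's profit: π = (p_{Hop} − 29)(260 − 3p_{Hop} + 2p_{Go}).
∂π/∂p_{Hop} = 347 − 6p_{Hop} + 2p_{Go} = 0 ⇒ p_{Hop} = 347/6 + (1/3)p_{Go}.
Similarly p_{Go} = 169/3 + (1/3)p_{Hop}.
Solving the two reaction functions simultaneously: (1 − (1/3)(1/3))p_{Hop} = 347/6 + (1/3)·(169/3), so (8/9)p_{Hop} = 1379/18 and p_{Hop} = 86.1875.
Then p_{Go} = 169/3 + (1/3)·86.1875 = 85.0625.
q_{Hop} = 260 − 3·86.1875 + 2·85.0625 = 171.5625.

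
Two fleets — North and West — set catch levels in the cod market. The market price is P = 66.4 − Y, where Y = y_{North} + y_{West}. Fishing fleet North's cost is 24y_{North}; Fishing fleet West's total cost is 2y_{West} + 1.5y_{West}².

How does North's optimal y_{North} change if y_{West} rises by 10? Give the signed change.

-5

Fishing fleet North's profit: π = y_{North}(66.4 − (y_{North} + y_{West})) − 24y_{North}.
∂π/∂y_{North} = 42.4 − 2y_{North} − y_{West} = 0, so y_{North} = 21.2 − 0.5y_{West}.
The reaction-function slope is −0.5, so a 10-unit rise in y_{West} moves y_{North} by −0.5 × 10 = −5. North's best response falls — the actions are strategic substitutes.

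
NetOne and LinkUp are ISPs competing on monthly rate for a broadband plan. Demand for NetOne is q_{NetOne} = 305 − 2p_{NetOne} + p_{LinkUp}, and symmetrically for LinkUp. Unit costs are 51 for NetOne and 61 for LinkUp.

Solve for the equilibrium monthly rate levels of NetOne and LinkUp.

NetOne's profit: π = (p_{NetOne} − 51)(305 − 2p_{NetOne} + p_{LinkUp}).
∂π/∂p_{NetOne} = 407 − 4p_{NetOne} + p_{LinkUp} = 0 ⇒ p_{NetOne} = 101.75 + 0.25p_{LinkUp}.
Similarly p_{LinkUp} = 106.75 + 0.25p_{NetOne}.
Solving the two reaction functions simultaneously: (1 − (0.25)(0.25))p_{NetOne} = 101.75 + 0.25·106.75, so 0.9375p_{NetOne} = 128.4375 and p_{NetOne} = 137.
Then p_{LinkUp} = 106.75 + 0.25·137 = 141.

137, 141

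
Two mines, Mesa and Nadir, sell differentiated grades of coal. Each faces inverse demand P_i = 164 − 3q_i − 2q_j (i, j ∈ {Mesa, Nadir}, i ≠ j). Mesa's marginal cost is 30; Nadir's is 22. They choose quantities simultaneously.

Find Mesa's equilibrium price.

78.75

Mine Mesa's profit: π = q_{Mesa}(164 − 3q_{Mesa} − 2q_{Nadir}) − 30q_{Mesa}.
∂π/∂q_{Mesa} = 134 − 6q_{Mesa} − 2q_{Nadir} = 0 ⇒ q_{Mesa} = 67/3 − (1/3)q_{Nadir}.
Similarly q_{Nadir} = 71/3 − (1/3)q_{Mesa}.
Solving the two reaction functions simultaneously: (1 − (−1/3)(−1/3))q_{Mesa} = 67/3 − (1/3)·(71/3), so (8/9)q_{Mesa} = 130/9 and q_{Mesa} = 16.25.
Then q_{Nadir} = 71/3 − (1/3)·16.25 = 18.25.
P_{Mesa} = 164 − 3·16.25 − 2·18.25 = 78.75.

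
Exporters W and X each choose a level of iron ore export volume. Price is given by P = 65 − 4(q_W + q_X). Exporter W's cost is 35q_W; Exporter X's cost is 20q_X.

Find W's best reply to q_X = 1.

3.25

Exporter W's profit: π = q_W(65 − 4(q_W + q_X)) − 35q_W.
∂π/∂q_W = 30 − 8q_W − 4q_X = 0, so q_W = 3.75 − 0.5q_X.
At q_X = 1: q_W = 3.75 − 0.5·1 = 3.25.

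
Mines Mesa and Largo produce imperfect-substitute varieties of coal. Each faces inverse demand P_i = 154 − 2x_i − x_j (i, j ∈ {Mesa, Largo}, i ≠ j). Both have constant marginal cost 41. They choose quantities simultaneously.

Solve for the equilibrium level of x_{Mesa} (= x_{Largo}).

Mine Mesa's profit: π = x_{Mesa}(154 − 2x_{Mesa} − x_{Largo}) − 41x_{Mesa}.
∂π/∂x_{Mesa} = 113 − 4x_{Mesa} − x_{Largo} = 0 ⇒ x_{Mesa} = 28.25 − 0.25x_{Largo}.
By symmetry x_{Largo} = x_{Mesa}; substituting into the reaction function, 1.25x_{Mesa} = 28.25 and x_{Mesa} = 22.6.

22.6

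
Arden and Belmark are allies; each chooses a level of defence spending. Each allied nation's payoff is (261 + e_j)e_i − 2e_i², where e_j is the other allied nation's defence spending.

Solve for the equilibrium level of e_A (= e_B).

87

Arden's payoff is (261 + e_B)e_A − 2e_A².
∂π/∂e_A = 261 + e_B − 4e_A = 0, so e_A = 65.25 + 0.25e_B.
Setting e_A = e_B in the reaction function: e_A = 65.25 + 0.25e_A, so e_A = 65.25 / 0.75 = 87.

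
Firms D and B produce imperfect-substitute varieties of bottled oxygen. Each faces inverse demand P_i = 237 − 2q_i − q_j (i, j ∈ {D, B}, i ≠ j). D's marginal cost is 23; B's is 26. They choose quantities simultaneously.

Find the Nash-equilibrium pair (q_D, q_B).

Firm D's profit: π = q_D(237 − 2q_D − q_B) − 23q_D.
∂π/∂q_D = 214 − 4q_D − q_B = 0 ⇒ q_D = 53.5 − 0.25q_B.
Similarly q_B = 52.75 − 0.25q_D.
Plugging q_B into D's best response: q_D = 53.5 − 0.25(52.75 − 0.25q_D) ⇒ 0.9375q_D = 40.3125, so q_D = 43.
Then q_B = 52.75 − 0.25·43 = 42.

43, 42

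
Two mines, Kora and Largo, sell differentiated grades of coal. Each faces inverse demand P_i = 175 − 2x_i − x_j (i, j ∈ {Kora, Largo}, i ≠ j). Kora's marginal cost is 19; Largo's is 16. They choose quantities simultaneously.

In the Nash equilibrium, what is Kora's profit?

Mine Kora's profit: π = x_{Kora}(175 − 2x_{Kora} − x_{Largo}) − 19x_{Kora}.
∂π/∂x_{Kora} = 156 − 4x_{Kora} − x_{Largo} = 0 ⇒ x_{Kora} = 39 − 0.25x_{Largo}.
Similarly x_{Largo} = 39.75 − 0.25x_{Kora}.
Substituting the second reaction function into the first: x_{Kora} = 39 − 0.25(39.75 − 0.25x_{Kora}), which gives 0.9375x_{Kora} = 29.0625 ⇒ x_{Kora} = 31.
Then x_{Largo} = 39.75 − 0.25·31 = 32.
P_{Kora} = 175 − 2·31 − 32 = 81.
Profit = (81 − 19)·31 = 1922.

1922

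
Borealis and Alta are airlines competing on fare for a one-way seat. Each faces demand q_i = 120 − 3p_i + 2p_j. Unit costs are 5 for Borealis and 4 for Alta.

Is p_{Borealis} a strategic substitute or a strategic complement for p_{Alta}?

strategic complements

Borealis's profit: π = (p_{Borealis} − 5)(120 − 3p_{Borealis} + 2p_{Alta}).
∂π/∂p_{Borealis} = 135 − 6p_{Borealis} + 2p_{Alta} = 0 ⇒ p_{Borealis} = 22.5 + (1/3)p_{Alta}.
The best-response slope dp_{Borealis}/dp_{Alta} = 1/3 > 0: the reaction function is upward-sloping, so the choices are strategic complements.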